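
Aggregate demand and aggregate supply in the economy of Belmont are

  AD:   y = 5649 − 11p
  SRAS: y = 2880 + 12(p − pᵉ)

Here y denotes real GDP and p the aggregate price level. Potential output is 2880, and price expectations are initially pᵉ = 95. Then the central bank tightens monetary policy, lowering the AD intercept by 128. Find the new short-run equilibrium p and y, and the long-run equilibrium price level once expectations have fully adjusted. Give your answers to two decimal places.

AD shifts left: new AD is y = 5521 − 11p. With pᵉ = 95, SRAS is y = 1740 + 12p.
Short run: 5521 − 11p = 1740 + 12p gives 3781 = 23p, so p = 164.39 and y = 5521 − 11p = 3712.70.
y = 3712.70 is above potential 2880; expectations adjust and SRAS shifts left until y = 2880.
Long run: on the new AD curve, 2880 = 5521 − 11p gives p = 240.09.

Short run: p = 164.39, y = 3712.70. Long run: p = 240.09.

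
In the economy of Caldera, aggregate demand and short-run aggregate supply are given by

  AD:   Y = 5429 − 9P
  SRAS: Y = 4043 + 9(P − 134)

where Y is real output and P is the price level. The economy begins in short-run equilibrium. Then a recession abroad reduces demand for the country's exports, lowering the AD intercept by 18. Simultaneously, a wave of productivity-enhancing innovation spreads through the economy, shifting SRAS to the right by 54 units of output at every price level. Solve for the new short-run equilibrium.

After both shocks: AD is Y = 5411 − 9P and SRAS is Y = 2891 + 9P.
Setting them equal: 2520 = 18P, so P = 140.
Y = 5411 − 9·140 = 4151.

P = 140, Y = 4151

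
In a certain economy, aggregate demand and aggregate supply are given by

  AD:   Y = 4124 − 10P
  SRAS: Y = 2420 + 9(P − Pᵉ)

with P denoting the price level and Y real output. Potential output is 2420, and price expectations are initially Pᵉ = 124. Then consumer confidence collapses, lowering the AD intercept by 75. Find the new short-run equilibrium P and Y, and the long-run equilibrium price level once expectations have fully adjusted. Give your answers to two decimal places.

AD shifts left: new AD is Y = 4049 − 10P. With Pᵉ = 124, SRAS is Y = 1304 + 9P.
Short run: 4049 − 10P = 1304 + 9P gives 2745 = 19P, so P = 144.47 and Y = 4049 − 10P = 2604.26.
Y = 2604.26 is above potential 2420; expectations adjust and SRAS shifts left until Y = 2420.
Long run: on the new AD curve, 2420 = 4049 − 10P gives P = 162.90.

Short run: P = 144.47, Y = 2604.26. Long run: P = 162.90.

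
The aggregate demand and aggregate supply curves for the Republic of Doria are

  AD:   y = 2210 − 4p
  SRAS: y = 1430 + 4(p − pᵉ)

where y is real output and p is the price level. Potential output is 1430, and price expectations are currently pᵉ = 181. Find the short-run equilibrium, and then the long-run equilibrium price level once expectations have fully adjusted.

Short run: with pᵉ = 181, SRAS is y = 706 + 4p. Setting AD = SRAS gives 1504 = 8p, so p = 188 and y = 2210 − 4·188 = 1458.
Output 1458 is above potential 1430, so over time expected prices rise and SRAS shifts left until y returns to 1430.
Long run: y = 1430 on the AD curve gives 1430 = 2210 − 4p, so p = 195.

Short run: p = 188, y = 1458. Long run: p = 195.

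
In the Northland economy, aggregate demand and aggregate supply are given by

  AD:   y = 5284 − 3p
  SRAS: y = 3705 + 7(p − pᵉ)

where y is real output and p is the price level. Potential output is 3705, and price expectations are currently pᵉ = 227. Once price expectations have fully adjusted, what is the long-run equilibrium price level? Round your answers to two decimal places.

Long-run p = 526.33

Short run: with pᵉ = 227, SRAS is y = 2116 + 7p. Setting AD = SRAS gives 3168 = 10p, so p = 316.80 and y = 5284 − 3p = 4333.60.
Output 4333.60 is above potential 3705, so over time expected prices rise and SRAS shifts left until y returns to 3705.
Long run: y = 3705 on the AD curve gives 3705 = 5284 − 3p, so p = 526.33.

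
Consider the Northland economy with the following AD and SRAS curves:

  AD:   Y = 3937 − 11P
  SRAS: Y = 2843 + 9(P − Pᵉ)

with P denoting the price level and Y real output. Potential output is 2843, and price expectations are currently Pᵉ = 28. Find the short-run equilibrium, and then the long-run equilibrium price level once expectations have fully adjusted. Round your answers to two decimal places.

Short run: P = 67.30, Y = 3196.70. Long run: P = 99.45.

Short run: with Pᵉ = 28, SRAS is Y = 2591 + 9P. Setting AD = SRAS gives 1346 = 20P, so P = 67.30 and Y = 3937 − 11P = 3196.70.
Output 3196.70 is above potential 2843, so over time expected prices rise and SRAS shifts left until Y returns to 2843.
Long run: Y = 2843 on the AD curve gives 2843 = 3937 − 11P, so P = 99.45.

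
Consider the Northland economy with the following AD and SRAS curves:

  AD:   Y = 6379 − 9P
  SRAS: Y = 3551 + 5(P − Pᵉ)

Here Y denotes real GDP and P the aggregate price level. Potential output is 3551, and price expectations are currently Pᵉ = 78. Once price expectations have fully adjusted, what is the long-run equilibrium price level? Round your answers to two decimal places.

Long-run P = 314.22

Short run: with Pᵉ = 78, SRAS is Y = 3161 + 5P. Setting AD = SRAS gives 3218 = 14P, so P = 229.86 and Y = 6379 − 9P = 4310.29.
Output 4310.29 is above potential 3551, so over time expected prices rise and SRAS shifts left until Y returns to 3551.
Long run: Y = 3551 on the AD curve gives 3551 = 6379 − 9P, so P = 314.22.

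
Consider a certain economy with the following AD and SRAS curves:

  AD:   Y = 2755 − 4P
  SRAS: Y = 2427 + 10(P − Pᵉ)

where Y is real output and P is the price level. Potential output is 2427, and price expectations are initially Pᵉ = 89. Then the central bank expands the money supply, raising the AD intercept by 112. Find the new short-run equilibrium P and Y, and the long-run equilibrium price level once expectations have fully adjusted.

AD shifts right: new AD is Y = 2867 − 4P. With Pᵉ = 89, SRAS is Y = 1537 + 10P.
Short run: 2867 − 4P = 1537 + 10P gives 1330 = 14P, so P = 95 and Y = 2867 − 4·95 = 2487.
Y = 2487 is above potential 2427; expectations adjust and SRAS shifts left until Y = 2427.
Long run: on the new AD curve, 2427 = 2867 − 4P gives P = 110.

Short run: P = 95, Y = 2487. Long run: P = 110.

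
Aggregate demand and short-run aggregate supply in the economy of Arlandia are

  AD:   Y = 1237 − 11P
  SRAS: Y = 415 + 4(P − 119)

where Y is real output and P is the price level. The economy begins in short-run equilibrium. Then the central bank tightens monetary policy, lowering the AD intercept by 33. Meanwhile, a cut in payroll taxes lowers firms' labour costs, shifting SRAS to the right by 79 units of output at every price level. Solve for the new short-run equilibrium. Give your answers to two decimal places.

P = 79.07, Y = 334.27

After both shocks: AD is Y = 1204 − 11P and SRAS is Y = 18 + 4P.
Setting them equal: 1186 = 15P, so P = 79.07.
Substituting into AD, Y = 334.27.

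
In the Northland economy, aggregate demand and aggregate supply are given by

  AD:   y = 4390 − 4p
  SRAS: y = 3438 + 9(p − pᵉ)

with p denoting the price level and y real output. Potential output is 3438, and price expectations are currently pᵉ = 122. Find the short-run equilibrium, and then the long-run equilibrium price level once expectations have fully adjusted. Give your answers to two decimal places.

Short run: p = 157.69, y = 3759.23. Long run: p = 238.00.

Short run: with pᵉ = 122, SRAS is y = 2340 + 9p. Setting AD = SRAS gives 2050 = 13p, so p = 157.69 and y = 4390 − 4p = 3759.23.
Output 3759.23 is above potential 3438, so over time expected prices rise and SRAS shifts left until y returns to 3438.
Long run: y = 3438 on the AD curve gives 3438 = 4390 − 4p, so p = 238.00.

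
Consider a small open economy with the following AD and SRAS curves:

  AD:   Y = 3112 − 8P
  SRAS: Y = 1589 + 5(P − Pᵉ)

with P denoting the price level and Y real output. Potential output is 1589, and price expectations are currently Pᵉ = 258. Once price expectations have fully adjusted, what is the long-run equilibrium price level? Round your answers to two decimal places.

Short run: with Pᵉ = 258, SRAS is Y = 299 + 5P. Setting AD = SRAS gives 2813 = 13P, so P = 216.38 and Y = 3112 − 8P = 1380.92.
Output 1380.92 is below potential 1589, so over time expected prices fall and SRAS shifts right until Y returns to 1589.
Long run: Y = 1589 on the AD curve gives 1589 = 3112 − 8P, so P = 190.38.

Long-run P = 190.38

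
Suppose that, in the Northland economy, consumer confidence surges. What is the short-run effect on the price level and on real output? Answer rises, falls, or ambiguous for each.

This is a positive demand shock: AD shifts right.
Moving along the upward-sloping SRAS curve, P rises and Y rises.

Price level: rises; output: rises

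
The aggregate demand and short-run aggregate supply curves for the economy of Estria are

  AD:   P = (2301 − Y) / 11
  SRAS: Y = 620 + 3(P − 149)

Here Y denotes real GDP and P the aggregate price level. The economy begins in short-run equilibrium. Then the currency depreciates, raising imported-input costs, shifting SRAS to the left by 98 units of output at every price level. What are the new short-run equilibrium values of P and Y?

This is a negative supply shock: SRAS shifts left.
New SRAS: Y = 75 + 3P.
Set AD = SRAS: 2301 − 11P = 75 + 3P, so 2226 = 14P and P = 159.
Y = 2301 − 11·159 = 552.

P = 159, Y = 552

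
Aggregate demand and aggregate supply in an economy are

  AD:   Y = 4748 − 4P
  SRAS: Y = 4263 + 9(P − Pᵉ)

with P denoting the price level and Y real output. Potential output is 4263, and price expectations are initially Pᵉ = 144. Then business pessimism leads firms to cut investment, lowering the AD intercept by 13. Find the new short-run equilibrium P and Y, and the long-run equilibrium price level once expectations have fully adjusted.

AD shifts left: new AD is Y = 4735 − 4P. With Pᵉ = 144, SRAS is Y = 2967 + 9P.
Short run: 4735 − 4P = 2967 + 9P gives 1768 = 13P, so P = 136 and Y = 4735 − 4·136 = 4191.
Y = 4191 is below potential 4263; expectations adjust and SRAS shifts right until Y = 4263.
Long run: on the new AD curve, 4263 = 4735 − 4P gives P = 118.

Short run: P = 136, Y = 4191. Long run: P = 118.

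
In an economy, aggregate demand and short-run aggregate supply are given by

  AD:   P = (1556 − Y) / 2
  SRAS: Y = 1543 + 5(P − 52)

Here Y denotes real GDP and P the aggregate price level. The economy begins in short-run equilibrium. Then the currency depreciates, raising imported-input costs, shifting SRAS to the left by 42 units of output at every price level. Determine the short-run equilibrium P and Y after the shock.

P = 45, Y = 1466

This is a negative supply shock: SRAS shifts left.
New SRAS: Y = 1241 + 5P.
Set AD = SRAS: 1556 − 2P = 1241 + 5P, so 315 = 7P and P = 45.
Y = 1556 − 2·45 = 1466.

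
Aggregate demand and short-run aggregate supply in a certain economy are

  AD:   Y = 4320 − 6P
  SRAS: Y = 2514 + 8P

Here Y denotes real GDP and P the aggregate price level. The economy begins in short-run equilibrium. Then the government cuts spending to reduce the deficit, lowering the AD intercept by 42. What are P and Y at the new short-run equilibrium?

This is a negative demand shock: AD shifts left.
New AD: Y = 4278 − 6P.
Set AD = SRAS: 4278 − 6P = 2514 + 8P, so 1764 = 14P and P = 126.
Y = 4278 − 6·126 = 3522.

P = 126, Y = 3522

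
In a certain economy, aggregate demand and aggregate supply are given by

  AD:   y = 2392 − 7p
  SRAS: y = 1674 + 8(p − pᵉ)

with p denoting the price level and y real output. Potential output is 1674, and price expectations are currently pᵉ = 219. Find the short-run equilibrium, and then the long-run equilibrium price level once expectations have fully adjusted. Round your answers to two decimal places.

Short run: with pᵉ = 219, SRAS is y = 8p − 78. Setting AD = SRAS gives 2470 = 15p, so p = 164.67 and y = 2392 − 7p = 1239.33.
Output 1239.33 is below potential 1674, so over time expected prices fall and SRAS shifts right until y returns to 1674.
Long run: y = 1674 on the AD curve gives 1674 = 2392 − 7p, so p = 102.57.

Short run: p = 164.67, y = 1239.33. Long run: p = 102.57.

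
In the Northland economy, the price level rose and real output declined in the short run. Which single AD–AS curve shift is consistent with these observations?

P rose and Y fell. An AD shift moves P and Y in the same direction; an SRAS shift moves them in opposite directions.
Here P and Y moved in opposite directions, so the SRAS curve shifted.
Since Y fell, SRAS shifted left.

SRAS shifted left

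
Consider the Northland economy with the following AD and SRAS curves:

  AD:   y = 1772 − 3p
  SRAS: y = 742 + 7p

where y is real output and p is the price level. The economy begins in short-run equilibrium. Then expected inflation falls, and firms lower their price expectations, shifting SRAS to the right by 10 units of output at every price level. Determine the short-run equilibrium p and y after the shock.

This is a positive supply shock: SRAS shifts right.
New SRAS: y = 752 + 7p.
Set AD = SRAS: 1772 − 3p = 752 + 7p, so 1020 = 10p and p = 102.
y = 1772 − 3·102 = 1466.

p = 102, y = 1466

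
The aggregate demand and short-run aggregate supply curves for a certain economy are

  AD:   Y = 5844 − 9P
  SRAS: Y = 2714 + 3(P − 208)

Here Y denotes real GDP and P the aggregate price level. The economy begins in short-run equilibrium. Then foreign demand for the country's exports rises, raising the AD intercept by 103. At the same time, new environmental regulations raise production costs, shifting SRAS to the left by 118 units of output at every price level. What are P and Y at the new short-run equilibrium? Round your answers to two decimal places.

After both shocks: AD is Y = 5947 − 9P and SRAS is Y = 1972 + 3P.
Setting them equal: 3975 = 12P, so P = 331.25.
Substituting into AD, Y = 2965.75.

P = 331.25, Y = 2965.75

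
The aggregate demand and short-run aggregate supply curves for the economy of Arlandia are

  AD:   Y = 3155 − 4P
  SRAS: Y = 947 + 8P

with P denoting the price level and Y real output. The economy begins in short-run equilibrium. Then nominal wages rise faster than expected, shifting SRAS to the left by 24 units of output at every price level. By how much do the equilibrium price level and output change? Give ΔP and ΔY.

This is a negative supply shock: SRAS shifts left.
New SRAS: Y = 923 + 8P.
Set AD = SRAS: 3155 − 4P = 923 + 8P, so 2232 = 12P and P = 186.
Y = 3155 − 4·186 = 2411.
Initially P = 184, Y = 2419, so ΔP = +2 and ΔY = -8.

ΔP = +2, ΔY = -8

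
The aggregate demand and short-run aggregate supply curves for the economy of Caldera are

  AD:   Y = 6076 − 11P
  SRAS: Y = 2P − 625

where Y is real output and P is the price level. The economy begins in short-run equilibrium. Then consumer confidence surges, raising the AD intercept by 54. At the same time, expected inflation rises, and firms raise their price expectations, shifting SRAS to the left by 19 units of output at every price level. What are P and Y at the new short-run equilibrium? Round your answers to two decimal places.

P = 521.08, Y = 398.15

After both shocks: AD is Y = 6130 − 11P and SRAS is Y = 2P − 644.
Setting them equal: 6774 = 13P, so P = 521.08.
Substituting into AD, Y = 398.15.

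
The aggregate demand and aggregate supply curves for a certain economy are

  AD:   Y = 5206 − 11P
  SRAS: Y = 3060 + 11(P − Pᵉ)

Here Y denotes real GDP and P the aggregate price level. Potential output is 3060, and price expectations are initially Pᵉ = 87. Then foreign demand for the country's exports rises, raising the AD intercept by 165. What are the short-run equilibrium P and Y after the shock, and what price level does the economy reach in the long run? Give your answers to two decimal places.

Short run: P = 148.55, Y = 3737.00. Long run: P = 210.09.

AD shifts right: new AD is Y = 5371 − 11P. With Pᵉ = 87, SRAS is Y = 2103 + 11P.
Short run: 5371 − 11P = 2103 + 11P gives 3268 = 22P, so P = 148.55 and Y = 5371 − 11P = 3737.00.
Y = 3737.00 is above potential 3060; expectations adjust and SRAS shifts left until Y = 3060.
Long run: on the new AD curve, 3060 = 5371 − 11P gives P = 210.09.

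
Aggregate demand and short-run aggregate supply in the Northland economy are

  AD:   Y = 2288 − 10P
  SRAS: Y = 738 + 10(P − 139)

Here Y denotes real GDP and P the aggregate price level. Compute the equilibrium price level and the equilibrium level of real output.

P = 147, Y = 818

Write SRAS as Y = 738 + 10P − 1390 = 10P − 652.
Set AD = SRAS: 2288 − 10P = 10P − 652, so 2940 = 20P and P = 147.
Then Y = 2288 − 10·147 = 818.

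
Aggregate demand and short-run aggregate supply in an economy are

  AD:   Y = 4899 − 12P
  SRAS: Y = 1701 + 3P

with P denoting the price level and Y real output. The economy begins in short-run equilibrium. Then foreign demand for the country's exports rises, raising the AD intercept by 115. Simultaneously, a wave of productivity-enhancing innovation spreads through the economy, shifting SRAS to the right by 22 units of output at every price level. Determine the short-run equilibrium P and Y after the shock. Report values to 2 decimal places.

P = 219.40, Y = 2381.20

After both shocks: AD is Y = 5014 − 12P and SRAS is Y = 1723 + 3P.
Setting them equal: 3291 = 15P, so P = 219.40.
Substituting into AD, Y = 2381.20.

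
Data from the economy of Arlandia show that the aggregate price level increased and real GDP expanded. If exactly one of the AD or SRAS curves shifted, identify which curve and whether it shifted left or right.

AD shifted right

P rose and Y rose. An AD shift moves P and Y in the same direction; an SRAS shift moves them in opposite directions.
Here P and Y moved in the same direction, so the AD curve shifted.
Since Y rose, AD shifted right.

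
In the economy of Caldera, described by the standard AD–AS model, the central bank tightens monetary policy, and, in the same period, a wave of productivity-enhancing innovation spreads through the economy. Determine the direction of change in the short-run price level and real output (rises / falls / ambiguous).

Price level: falls; output: ambiguous

The first event is a negative demand shock: AD shifts left, which by itself pushes P down and Y down.
The second is a favourable supply shock: SRAS shifts right, which by itself pushes P down and Y up.
Both shocks push P down, so P falls. The two shocks push Y in opposite directions, so the effect on Y is ambiguous.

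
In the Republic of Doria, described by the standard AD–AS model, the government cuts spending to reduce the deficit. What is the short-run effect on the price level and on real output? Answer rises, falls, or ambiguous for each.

This is a negative demand shock: AD shifts left.
Moving along the upward-sloping SRAS curve, P falls and Y falls.

Price level: falls; output: falls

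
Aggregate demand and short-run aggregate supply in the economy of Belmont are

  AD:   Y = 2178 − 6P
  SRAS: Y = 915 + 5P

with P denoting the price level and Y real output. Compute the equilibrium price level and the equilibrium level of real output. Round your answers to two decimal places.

Set AD = SRAS: 2178 − 6P = 915 + 5P, so 1263 = 11P and P = 114.82.
Substituting into AD, Y = 2178 − 6P = 1489.09.

P = 114.82, Y = 1489.09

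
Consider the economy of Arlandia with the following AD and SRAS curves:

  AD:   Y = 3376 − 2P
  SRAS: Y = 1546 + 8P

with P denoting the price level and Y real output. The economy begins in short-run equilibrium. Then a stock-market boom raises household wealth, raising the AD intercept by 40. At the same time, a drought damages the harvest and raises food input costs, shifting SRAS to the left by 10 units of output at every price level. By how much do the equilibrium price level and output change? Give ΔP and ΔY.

ΔP = +5, ΔY = +30

After both shocks: AD is Y = 3416 − 2P and SRAS is Y = 1536 + 8P.
Setting them equal: 1880 = 10P, so P = 188.
Y = 3416 − 2·188 = 3040.
Initially P = 183, Y = 3010, so ΔP = +5 and ΔY = +30.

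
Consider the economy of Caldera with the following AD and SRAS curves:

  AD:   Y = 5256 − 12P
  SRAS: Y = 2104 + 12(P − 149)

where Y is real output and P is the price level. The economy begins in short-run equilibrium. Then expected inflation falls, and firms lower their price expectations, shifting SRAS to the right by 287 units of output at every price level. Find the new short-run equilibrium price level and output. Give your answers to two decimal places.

This is a positive supply shock: SRAS shifts right.
New SRAS: Y = 603 + 12P.
Set AD = SRAS: 5256 − 12P = 603 + 12P, so 4653 = 24P and P = 193.88.
Substituting into AD, Y = 2929.50.

P = 193.88, Y = 2929.50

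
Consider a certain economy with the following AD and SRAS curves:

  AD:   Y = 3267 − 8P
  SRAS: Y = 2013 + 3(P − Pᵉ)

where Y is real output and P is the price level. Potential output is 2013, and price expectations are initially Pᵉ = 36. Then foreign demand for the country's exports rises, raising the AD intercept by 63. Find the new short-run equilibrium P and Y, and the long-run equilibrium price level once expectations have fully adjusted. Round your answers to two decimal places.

Short run: P = 129.55, Y = 2293.64. Long run: P = 164.63.

AD shifts right: new AD is Y = 3330 − 8P. With Pᵉ = 36, SRAS is Y = 1905 + 3P.
Short run: 3330 − 8P = 1905 + 3P gives 1425 = 11P, so P = 129.55 and Y = 3330 − 8P = 2293.64.
Y = 2293.64 is above potential 2013; expectations adjust and SRAS shifts left until Y = 2013.
Long run: on the new AD curve, 2013 = 3330 − 8P gives P = 164.63.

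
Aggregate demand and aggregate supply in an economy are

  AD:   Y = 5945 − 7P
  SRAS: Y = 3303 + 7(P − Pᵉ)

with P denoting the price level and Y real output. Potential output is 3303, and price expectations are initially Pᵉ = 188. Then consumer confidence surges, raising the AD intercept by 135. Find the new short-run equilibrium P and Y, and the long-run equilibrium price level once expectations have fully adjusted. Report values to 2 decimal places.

Short run: P = 292.36, Y = 4033.50. Long run: P = 396.71.

AD shifts right: new AD is Y = 6080 − 7P. With Pᵉ = 188, SRAS is Y = 1987 + 7P.
Short run: 6080 − 7P = 1987 + 7P gives 4093 = 14P, so P = 292.36 and Y = 6080 − 7P = 4033.50.
Y = 4033.50 is above potential 3303; expectations adjust and SRAS shifts left until Y = 3303.
Long run: on the new AD curve, 3303 = 6080 − 7P gives P = 396.71.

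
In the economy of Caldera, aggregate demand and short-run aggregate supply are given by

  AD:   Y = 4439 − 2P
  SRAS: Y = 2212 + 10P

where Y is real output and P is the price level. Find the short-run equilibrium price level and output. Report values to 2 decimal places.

P = 185.58, Y = 4067.83

Set AD = SRAS: 4439 − 2P = 2212 + 10P, so 2227 = 12P and P = 185.58.
Substituting into AD, Y = 4439 − 2P = 4067.83.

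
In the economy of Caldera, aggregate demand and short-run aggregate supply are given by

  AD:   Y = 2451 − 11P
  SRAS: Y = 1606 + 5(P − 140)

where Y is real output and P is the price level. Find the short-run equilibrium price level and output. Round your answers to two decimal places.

P = 96.56, Y = 1388.81

Write SRAS as Y = 1606 + 5P − 700 = 906 + 5P.
Set AD = SRAS: 2451 − 11P = 906 + 5P, so 1545 = 16P and P = 96.56.
Substituting into AD, Y = 2451 − 11P = 1388.81.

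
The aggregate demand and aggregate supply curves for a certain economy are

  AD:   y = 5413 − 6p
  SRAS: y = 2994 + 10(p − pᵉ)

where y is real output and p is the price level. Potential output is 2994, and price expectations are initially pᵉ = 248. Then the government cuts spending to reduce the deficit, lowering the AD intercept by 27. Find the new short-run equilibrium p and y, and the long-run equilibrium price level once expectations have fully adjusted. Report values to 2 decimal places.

Short run: p = 304.50, y = 3559.00. Long run: p = 398.67.

AD shifts left: new AD is y = 5386 − 6p. With pᵉ = 248, SRAS is y = 514 + 10p.
Short run: 5386 − 6p = 514 + 10p gives 4872 = 16p, so p = 304.50 and y = 5386 − 6p = 3559.00.
y = 3559.00 is above potential 2994; expectations adjust and SRAS shifts left until y = 2994.
Long run: on the new AD curve, 2994 = 5386 − 6p gives p = 398.67.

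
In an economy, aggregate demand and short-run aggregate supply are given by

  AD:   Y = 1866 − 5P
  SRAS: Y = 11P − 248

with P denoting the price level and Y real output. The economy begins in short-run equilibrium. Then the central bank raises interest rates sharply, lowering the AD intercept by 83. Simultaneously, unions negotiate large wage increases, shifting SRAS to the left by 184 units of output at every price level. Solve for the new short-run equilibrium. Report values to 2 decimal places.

P = 138.44, Y = 1090.81

After both shocks: AD is Y = 1783 − 5P and SRAS is Y = 11P − 432.
Setting them equal: 2215 = 16P, so P = 138.44.
Substituting into AD, Y = 1090.81.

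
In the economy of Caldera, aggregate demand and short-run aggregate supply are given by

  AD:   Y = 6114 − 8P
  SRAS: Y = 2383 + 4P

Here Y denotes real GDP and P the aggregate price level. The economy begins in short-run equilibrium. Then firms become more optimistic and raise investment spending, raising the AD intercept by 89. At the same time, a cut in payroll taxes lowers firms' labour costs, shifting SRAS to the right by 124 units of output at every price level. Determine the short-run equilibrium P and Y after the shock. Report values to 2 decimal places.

P = 308.00, Y = 3739.00

After both shocks: AD is Y = 6203 − 8P and SRAS is Y = 2507 + 4P.
Setting them equal: 3696 = 12P, so P = 308.00.
Substituting into AD, Y = 3739.00.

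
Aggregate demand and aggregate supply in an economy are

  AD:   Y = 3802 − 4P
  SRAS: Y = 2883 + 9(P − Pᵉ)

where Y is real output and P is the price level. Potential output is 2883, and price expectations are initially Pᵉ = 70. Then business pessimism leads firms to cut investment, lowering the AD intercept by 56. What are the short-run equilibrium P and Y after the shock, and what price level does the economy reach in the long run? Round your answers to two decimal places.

Short run: P = 114.85, Y = 3286.62. Long run: P = 215.75.

AD shifts left: new AD is Y = 3746 − 4P. With Pᵉ = 70, SRAS is Y = 2253 + 9P.
Short run: 3746 − 4P = 2253 + 9P gives 1493 = 13P, so P = 114.85 and Y = 3746 − 4P = 3286.62.
Y = 3286.62 is above potential 2883; expectations adjust and SRAS shifts left until Y = 2883.
Long run: on the new AD curve, 2883 = 3746 − 4P gives P = 215.75.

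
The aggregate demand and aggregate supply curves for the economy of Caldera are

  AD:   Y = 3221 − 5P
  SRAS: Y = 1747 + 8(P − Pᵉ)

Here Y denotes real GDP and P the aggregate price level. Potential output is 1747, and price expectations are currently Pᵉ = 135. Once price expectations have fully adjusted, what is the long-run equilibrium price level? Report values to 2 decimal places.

Long-run P = 294.80

Short run: with Pᵉ = 135, SRAS is Y = 667 + 8P. Setting AD = SRAS gives 2554 = 13P, so P = 196.46 and Y = 3221 − 5P = 2238.69.
Output 2238.69 is above potential 1747, so over time expected prices rise and SRAS shifts left until Y returns to 1747.
Long run: Y = 1747 on the AD curve gives 1747 = 3221 − 5P, so P = 294.80.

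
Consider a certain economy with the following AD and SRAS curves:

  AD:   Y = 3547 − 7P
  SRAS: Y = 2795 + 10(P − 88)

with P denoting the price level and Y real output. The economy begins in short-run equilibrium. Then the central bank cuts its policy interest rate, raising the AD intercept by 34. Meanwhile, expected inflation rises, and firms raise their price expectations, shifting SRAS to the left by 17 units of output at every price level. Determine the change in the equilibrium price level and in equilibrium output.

ΔP = +3, ΔY = +13

After both shocks: AD is Y = 3581 − 7P and SRAS is Y = 1898 + 10P.
Setting them equal: 1683 = 17P, so P = 99.
Y = 3581 − 7·99 = 2888.
Initially P = 96, Y = 2875, so ΔP = +3 and ΔY = +13.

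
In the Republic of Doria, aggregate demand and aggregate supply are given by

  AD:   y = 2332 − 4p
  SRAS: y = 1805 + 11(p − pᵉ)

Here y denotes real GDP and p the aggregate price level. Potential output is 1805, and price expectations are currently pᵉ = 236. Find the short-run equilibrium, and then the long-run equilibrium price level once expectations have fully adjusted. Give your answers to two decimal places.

Short run: with pᵉ = 236, SRAS is y = 11p − 791. Setting AD = SRAS gives 3123 = 15p, so p = 208.20 and y = 2332 − 4p = 1499.20.
Output 1499.20 is below potential 1805, so over time expected prices fall and SRAS shifts right until y returns to 1805.
Long run: y = 1805 on the AD curve gives 1805 = 2332 − 4p, so p = 131.75.

Short run: p = 208.20, y = 1499.20. Long run: p = 131.75.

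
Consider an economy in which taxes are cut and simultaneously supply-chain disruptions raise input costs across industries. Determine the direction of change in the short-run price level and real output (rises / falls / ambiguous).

Price level: rises; output: ambiguous

The first event is a positive demand shock: AD shifts right, which by itself pushes P up and Y up.
The second is an adverse supply shock: SRAS shifts left, which by itself pushes P up and Y down.
Both shocks push P up, so P rises. The two shocks push Y in opposite directions, so the effect on Y is ambiguous.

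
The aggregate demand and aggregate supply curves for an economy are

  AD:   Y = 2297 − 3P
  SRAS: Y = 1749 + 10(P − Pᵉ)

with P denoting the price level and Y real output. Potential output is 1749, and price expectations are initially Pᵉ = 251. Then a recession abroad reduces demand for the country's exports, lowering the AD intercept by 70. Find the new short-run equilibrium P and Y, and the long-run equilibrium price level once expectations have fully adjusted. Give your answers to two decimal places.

Short run: P = 229.85, Y = 1537.46. Long run: P = 159.33.

AD shifts left: new AD is Y = 2227 − 3P. With Pᵉ = 251, SRAS is Y = 10P − 761.
Short run: 2227 − 3P = 10P − 761 gives 2988 = 13P, so P = 229.85 and Y = 2227 − 3P = 1537.46.
Y = 1537.46 is below potential 1749; expectations adjust and SRAS shifts right until Y = 1749.
Long run: on the new AD curve, 1749 = 2227 − 3P gives P = 159.33.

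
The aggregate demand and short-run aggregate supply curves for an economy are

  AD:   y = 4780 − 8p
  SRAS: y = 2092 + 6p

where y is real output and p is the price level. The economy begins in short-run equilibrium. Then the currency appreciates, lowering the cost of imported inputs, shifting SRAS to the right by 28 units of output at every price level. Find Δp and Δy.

This is a positive supply shock: SRAS shifts right.
New SRAS: y = 2120 + 6p.
Set AD = SRAS: 4780 − 8p = 2120 + 6p, so 2660 = 14p and p = 190.
y = 4780 − 8·190 = 3260.
Initially p = 192, y = 3244, so Δp = -2 and Δy = +16.

Δp = -2, Δy = +16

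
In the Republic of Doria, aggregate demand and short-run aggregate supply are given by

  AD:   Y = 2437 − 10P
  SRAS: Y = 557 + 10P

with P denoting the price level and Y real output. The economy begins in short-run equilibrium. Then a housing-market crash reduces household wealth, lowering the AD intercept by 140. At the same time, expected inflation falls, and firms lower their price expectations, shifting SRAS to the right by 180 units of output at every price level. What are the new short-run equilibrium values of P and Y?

P = 78, Y = 1517

After both shocks: AD is Y = 2297 − 10P and SRAS is Y = 737 + 10P.
Setting them equal: 1560 = 20P, so P = 78.
Y = 2297 − 10·78 = 1517.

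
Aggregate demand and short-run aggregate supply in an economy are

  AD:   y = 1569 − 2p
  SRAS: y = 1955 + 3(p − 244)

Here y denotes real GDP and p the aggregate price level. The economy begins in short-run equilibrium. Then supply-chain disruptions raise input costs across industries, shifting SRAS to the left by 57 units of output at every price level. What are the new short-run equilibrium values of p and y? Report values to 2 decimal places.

This is a negative supply shock: SRAS shifts left.
New SRAS: y = 1166 + 3p.
Set AD = SRAS: 1569 − 2p = 1166 + 3p, so 403 = 5p and p = 80.60.
Substituting into AD, y = 1407.80.

p = 80.60, y = 1407.80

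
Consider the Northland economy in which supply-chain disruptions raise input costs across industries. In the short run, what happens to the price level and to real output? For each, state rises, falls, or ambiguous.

Price level: rises; output: falls

This is an adverse supply shock: SRAS shifts left.
Moving along the downward-sloping AD curve, P rises and Y falls.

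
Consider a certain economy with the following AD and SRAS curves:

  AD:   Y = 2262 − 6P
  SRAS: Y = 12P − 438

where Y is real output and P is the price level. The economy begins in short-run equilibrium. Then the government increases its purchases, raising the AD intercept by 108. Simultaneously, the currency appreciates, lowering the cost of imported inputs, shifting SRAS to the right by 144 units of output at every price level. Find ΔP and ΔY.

ΔP = -2, ΔY = +120

After both shocks: AD is Y = 2370 − 6P and SRAS is Y = 12P − 294.
Setting them equal: 2664 = 18P, so P = 148.
Y = 2370 − 6·148 = 1482.
Initially P = 150, Y = 1362, so ΔP = -2 and ΔY = +120.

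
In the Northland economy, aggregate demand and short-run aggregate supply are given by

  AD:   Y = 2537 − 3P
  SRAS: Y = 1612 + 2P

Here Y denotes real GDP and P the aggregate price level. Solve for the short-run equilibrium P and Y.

P = 185, Y = 1982

Set AD = SRAS: 2537 − 3P = 1612 + 2P, so 925 = 5P and P = 185.
Then Y = 2537 − 3·185 = 1982.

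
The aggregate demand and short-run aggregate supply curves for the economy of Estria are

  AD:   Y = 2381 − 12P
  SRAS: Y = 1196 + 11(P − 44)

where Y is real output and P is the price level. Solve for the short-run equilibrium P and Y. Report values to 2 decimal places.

P = 72.57, Y = 1510.22

Write SRAS as Y = 1196 + 11P − 484 = 712 + 11P.
Set AD = SRAS: 2381 − 12P = 712 + 11P, so 1669 = 23P and P = 72.57.
Substituting into AD, Y = 2381 − 12P = 1510.22.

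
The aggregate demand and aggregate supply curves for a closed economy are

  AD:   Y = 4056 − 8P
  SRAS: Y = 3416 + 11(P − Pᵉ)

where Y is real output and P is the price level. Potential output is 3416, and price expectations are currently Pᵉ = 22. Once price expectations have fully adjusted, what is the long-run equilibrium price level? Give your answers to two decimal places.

Short run: with Pᵉ = 22, SRAS is Y = 3174 + 11P. Setting AD = SRAS gives 882 = 19P, so P = 46.42 and Y = 4056 − 8P = 3684.63.
Output 3684.63 is above potential 3416, so over time expected prices rise and SRAS shifts left until Y returns to 3416.
Long run: Y = 3416 on the AD curve gives 3416 = 4056 − 8P, so P = 80.00.

Long-run P = 80.00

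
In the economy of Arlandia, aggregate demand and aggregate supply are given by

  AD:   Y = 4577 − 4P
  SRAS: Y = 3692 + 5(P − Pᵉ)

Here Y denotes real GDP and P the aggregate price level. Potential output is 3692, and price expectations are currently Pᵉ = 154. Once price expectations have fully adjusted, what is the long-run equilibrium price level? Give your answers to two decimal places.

Short run: with Pᵉ = 154, SRAS is Y = 2922 + 5P. Setting AD = SRAS gives 1655 = 9P, so P = 183.89 and Y = 4577 − 4P = 3841.44.
Output 3841.44 is above potential 3692, so over time expected prices rise and SRAS shifts left until Y returns to 3692.
Long run: Y = 3692 on the AD curve gives 3692 = 4577 − 4P, so P = 221.25.

Long-run P = 221.25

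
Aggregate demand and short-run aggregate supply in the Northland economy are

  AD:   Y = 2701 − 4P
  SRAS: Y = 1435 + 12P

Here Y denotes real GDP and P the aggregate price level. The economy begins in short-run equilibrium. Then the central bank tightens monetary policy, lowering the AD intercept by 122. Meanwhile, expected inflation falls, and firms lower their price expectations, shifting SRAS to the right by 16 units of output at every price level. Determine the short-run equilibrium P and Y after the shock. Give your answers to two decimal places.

P = 70.50, Y = 2297.00

After both shocks: AD is Y = 2579 − 4P and SRAS is Y = 1451 + 12P.
Setting them equal: 1128 = 16P, so P = 70.50.
Substituting into AD, Y = 2297.00.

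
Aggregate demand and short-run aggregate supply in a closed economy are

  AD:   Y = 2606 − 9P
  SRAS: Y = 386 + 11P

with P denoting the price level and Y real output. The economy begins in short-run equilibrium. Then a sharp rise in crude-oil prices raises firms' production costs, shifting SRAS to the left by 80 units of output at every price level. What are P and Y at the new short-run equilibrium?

P = 115, Y = 1571

This is a negative supply shock: SRAS shifts left.
New SRAS: Y = 306 + 11P.
Set AD = SRAS: 2606 − 9P = 306 + 11P, so 2300 = 20P and P = 115.
Y = 2606 − 9·115 = 1571.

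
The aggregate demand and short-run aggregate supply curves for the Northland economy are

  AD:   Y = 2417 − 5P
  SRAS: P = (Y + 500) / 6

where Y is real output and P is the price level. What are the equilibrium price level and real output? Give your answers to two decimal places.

P = 265.18, Y = 1091.09

Rearrange SRAS to Y = 6P − 500.
Set AD = SRAS: 2417 − 5P = 6P − 500, so 2917 = 11P and P = 265.18.
Substituting into AD, Y = 2417 − 5P = 1091.09.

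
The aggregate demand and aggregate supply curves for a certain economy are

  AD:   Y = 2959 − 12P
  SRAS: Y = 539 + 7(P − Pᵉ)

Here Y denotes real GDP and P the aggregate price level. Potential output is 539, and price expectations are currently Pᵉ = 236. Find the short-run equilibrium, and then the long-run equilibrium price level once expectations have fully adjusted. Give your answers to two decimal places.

Short run: P = 214.32, Y = 387.21. Long run: P = 201.67.

Short run: with Pᵉ = 236, SRAS is Y = 7P − 1113. Setting AD = SRAS gives 4072 = 19P, so P = 214.32 and Y = 2959 − 12P = 387.21.
Output 387.21 is below potential 539, so over time expected prices fall and SRAS shifts right until Y returns to 539.
Long run: Y = 539 on the AD curve gives 539 = 2959 − 12P, so P = 201.67.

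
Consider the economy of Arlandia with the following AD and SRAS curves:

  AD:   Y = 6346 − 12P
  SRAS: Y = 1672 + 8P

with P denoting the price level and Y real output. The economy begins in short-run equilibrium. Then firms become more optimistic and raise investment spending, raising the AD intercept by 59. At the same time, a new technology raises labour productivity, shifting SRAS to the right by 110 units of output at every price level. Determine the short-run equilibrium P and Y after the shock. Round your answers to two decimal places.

P = 231.15, Y = 3631.20

After both shocks: AD is Y = 6405 − 12P and SRAS is Y = 1782 + 8P.
Setting them equal: 4623 = 20P, so P = 231.15.
Substituting into AD, Y = 3631.20.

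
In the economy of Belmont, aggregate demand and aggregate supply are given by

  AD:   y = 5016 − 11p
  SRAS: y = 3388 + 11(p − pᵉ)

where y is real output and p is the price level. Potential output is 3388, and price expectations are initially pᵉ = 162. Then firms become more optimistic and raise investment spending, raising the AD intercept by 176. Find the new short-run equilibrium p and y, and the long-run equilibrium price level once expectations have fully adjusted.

Short run: p = 163, y = 3399. Long run: p = 164.

AD shifts right: new AD is y = 5192 − 11p. With pᵉ = 162, SRAS is y = 1606 + 11p.
Short run: 5192 − 11p = 1606 + 11p gives 3586 = 22p, so p = 163 and y = 5192 − 11·163 = 3399.
y = 3399 is above potential 3388; expectations adjust and SRAS shifts left until y = 3388.
Long run: on the new AD curve, 3388 = 5192 − 11p gives p = 164.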